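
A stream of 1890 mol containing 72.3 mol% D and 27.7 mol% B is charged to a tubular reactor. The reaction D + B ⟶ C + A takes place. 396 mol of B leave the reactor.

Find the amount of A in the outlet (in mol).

128 mol

For B: n = n₀ − 1ξ → 396 = 523.5 − 1ξ, giving ξ = 127.5 mol.
Outlet amounts (n = n₀ + ν ξ):
  D: 1366 − 1(127.5) = 1239
  B: 523.5 − 1(127.5) = 396
  C: 0 + 1(127.5) = 127.5
  A: 0 + 1(127.5) = 127.5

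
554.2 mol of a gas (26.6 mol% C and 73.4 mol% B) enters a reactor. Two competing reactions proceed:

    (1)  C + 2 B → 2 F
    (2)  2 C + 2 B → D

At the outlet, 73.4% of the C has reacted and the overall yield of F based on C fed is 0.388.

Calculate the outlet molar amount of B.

270 mol

Yield of F: 2ξ₁ / 147.4 = 0.388 → ξ₁ = 28.6 mol.
Conversion of C: 1ξ₁ + 2ξ₂ = 0.734 × 147.4 = 108.2 → ξ₂ = 39.8 mol.
Outlet amounts (n = n₀ + Σ ν·ξ):
  C: 147.4 − 1(28.6) − 2(39.8) = 39.21
  B: 406.8 − 2(28.6) − 2(39.8) = 270
  F: 0 + 2(28.6) = 57.2
  D: 0 + 1(39.8) = 39.8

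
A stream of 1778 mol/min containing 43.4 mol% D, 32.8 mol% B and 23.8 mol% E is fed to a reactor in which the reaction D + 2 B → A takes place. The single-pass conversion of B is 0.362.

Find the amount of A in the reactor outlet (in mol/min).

106 mol/min

B reacted = 0.362 × 583.2 = 211.1 mol/min; ν_B = −2, so ξ = 211.1/2 = 105.6 mol/min.
Outlet amounts (n = n₀ + ν ξ):
  D: 771.7 − 1(105.6) = 666.1
  B: 583.2 − 2(105.6) = 372.1
  A: 0 + 1(105.6) = 105.6
  E: 423.2 (inert)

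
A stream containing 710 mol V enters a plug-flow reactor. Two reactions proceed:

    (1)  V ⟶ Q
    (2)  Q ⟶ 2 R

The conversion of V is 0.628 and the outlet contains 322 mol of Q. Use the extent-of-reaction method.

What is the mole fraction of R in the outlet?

Conversion of V: V consumed = 1ξ₁ = 0.628 × 710 → ξ₁ = 445.9 mol.
Q balance: n_Q = 0 + 1ξ₁ − 1ξ₂ = 322 → ξ₂ = (1·445.9 − 322)/1 = 123.9 mol.
Outlet amounts (n = n₀ + Σ ν·ξ):
  V: 710 − 1(445.9) = 264.1
  Q: 0 + 1(445.9) − 1(123.9) = 322
  R: 0 + 2(123.9) = 247.8
Total out = 833.9 mol; y_R = 247.8 / 833.9 = 0.2971.

0.297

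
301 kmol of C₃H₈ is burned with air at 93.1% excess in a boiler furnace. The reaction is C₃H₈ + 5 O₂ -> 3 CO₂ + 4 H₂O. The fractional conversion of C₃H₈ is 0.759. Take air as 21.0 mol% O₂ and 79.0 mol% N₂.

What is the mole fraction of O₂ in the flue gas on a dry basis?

0.131

Stoichiometric O₂ = 5 × 301 = 1505 kmol; O₂ fed = 1505 × 1.931 = 2906 kmol.
N₂ fed = 2906 × 79/21 = 10930 kmol.
Fuel reacted = 0.759 × 301 → ξ = 228.5 kmol.
Outlet (n = n₀ + ν ξ):
  C₃H₈: 301 − 1(228.5) = 72.54
  O₂: 2906 − 5(228.5) = 1764
  N₂: 10930 (inert)
  CO₂: 0 + 3(228.5) = 685.4
  H₂O: 0 + 4(228.5) = 913.8
Dry total = 13450 kmol; y_O₂ (dry) = 1764 / 13450 = 0.1311.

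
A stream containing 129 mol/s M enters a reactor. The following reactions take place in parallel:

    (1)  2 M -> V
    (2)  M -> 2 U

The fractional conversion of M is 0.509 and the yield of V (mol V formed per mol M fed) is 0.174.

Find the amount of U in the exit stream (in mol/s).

41.5 mol/s

Yield of V: 1ξ₁ / 129 = 0.174 → ξ₁ = 22.45 mol/s.
Conversion of M: 2ξ₁ + 1ξ₂ = 0.509 × 129 = 65.66 → ξ₂ = 20.77 mol/s.
Outlet amounts (n = n₀ + Σ ν·ξ):
  M: 129 − 2(22.45) − 1(20.77) = 63.34
  V: 0 + 1(22.45) = 22.45
  U: 0 + 2(20.77) = 41.54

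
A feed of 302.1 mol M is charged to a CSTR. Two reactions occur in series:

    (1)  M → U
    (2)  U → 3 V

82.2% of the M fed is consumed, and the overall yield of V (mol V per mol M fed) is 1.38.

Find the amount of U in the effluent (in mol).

109 mol

Conversion of M: M consumed = 1ξ₁ = 0.822 × 302.1 → ξ₁ = 248.3 mol.
Yield of V: 3ξ₂ / 302.1 = 1.38 → ξ₂ = 139 mol.
Outlet amounts (n = n₀ + Σ ν·ξ):
  M: 302.1 − 1(248.3) = 53.77
  U: 0 + 1(248.3) − 1(139) = 109.4
  V: 0 + 3(139) = 416.9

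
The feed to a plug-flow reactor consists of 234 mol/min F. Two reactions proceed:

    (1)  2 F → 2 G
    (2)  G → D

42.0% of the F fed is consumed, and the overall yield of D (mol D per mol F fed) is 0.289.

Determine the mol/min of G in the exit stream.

30.7 mol/min

Conversion of F: F consumed = 2ξ₁ = 0.42 × 234 → ξ₁ = 49.14 mol/min.
Yield of D: 1ξ₂ / 234 = 0.289 → ξ₂ = 67.63 mol/min.
Outlet amounts (n = n₀ + Σ ν·ξ):
  F: 234 − 2(49.14) = 135.7
  G: 0 + 2(49.14) − 1(67.63) = 30.65
  D: 0 + 1(67.63) = 67.63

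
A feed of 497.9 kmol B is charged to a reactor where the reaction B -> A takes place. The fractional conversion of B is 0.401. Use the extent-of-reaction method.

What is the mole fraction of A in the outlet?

0.401

B reacted = 0.401 × 497.9 = 199.7 kmol; ν_B = −1, so ξ = 199.7/1 = 199.7 kmol.
Outlet amounts (n = n₀ + ν ξ):
  B: 497.9 − 1(199.7) = 298.2
  A: 0 + 1(199.7) = 199.7
Total out = 497.9 kmol; y_A = 199.7 / 497.9 = 0.401.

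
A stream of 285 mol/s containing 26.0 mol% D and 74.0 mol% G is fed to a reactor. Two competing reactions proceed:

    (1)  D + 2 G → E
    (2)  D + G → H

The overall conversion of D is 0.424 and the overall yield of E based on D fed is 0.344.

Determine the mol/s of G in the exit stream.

154 mol/s

Yield of E: 1ξ₁ / 74.1 = 0.344 → ξ₁ = 25.49 mol/s.
Conversion of D: 1ξ₁ + 1ξ₂ = 0.424 × 74.1 = 31.42 → ξ₂ = 5.928 mol/s.
Outlet amounts (n = n₀ + Σ ν·ξ):
  D: 74.1 − 1(25.49) − 1(5.928) = 42.68
  G: 210.9 − 2(25.49) − 1(5.928) = 154
  E: 0 + 1(25.49) = 25.49
  H: 0 + 1(5.928) = 5.928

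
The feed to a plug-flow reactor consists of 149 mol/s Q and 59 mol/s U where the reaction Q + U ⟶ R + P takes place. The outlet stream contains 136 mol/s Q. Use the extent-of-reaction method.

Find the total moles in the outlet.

208 mol/s

For Q: n = n₀ − 1ξ → 136 = 149 − 1ξ, giving ξ = 13 mol/s.
Outlet amounts (n = n₀ + ν ξ):
  Q: 149 − 1(13) = 136
  U: 59 − 1(13) = 46
  R: 0 + 1(13) = 13
  P: 0 + 1(13) = 13
Total out = 136 + 46 + 13 + 13 = 208 mol/s.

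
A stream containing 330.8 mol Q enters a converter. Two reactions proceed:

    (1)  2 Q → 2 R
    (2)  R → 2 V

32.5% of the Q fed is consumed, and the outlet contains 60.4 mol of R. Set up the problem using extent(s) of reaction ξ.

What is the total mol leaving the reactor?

Conversion of Q: Q consumed = 2ξ₁ = 0.325 × 330.8 → ξ₁ = 53.76 mol.
R balance: n_R = 0 + 2ξ₁ − 1ξ₂ = 60.4 → ξ₂ = (2·53.76 − 60.4)/1 = 47.11 mol.
Outlet amounts (n = n₀ + Σ ν·ξ):
  Q: 330.8 − 2(53.76) = 223.3
  R: 0 + 2(53.76) − 1(47.11) = 60.4
  V: 0 + 2(47.11) = 94.22
Total out = 223.3 + 60.4 + 94.22 = 377.9 mol.

378 mol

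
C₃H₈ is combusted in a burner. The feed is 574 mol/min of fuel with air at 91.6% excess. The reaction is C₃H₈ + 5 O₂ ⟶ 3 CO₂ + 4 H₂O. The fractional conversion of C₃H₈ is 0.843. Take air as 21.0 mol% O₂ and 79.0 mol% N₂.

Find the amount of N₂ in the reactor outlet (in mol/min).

20700 mol/min

Stoichiometric O₂ = 5 × 574 = 2870 mol/min; O₂ fed = 2870 × 1.916 = 5499 mol/min.
N₂ fed = 5499 × 79/21 = 20690 mol/min.
Fuel reacted = 0.843 × 574 → ξ = 483.9 mol/min.
Outlet (n = n₀ + ν ξ):
  C₃H₈: 574 − 1(483.9) = 90.12
  O₂: 5499 − 5(483.9) = 3080
  N₂: 20690 (inert)
  CO₂: 0 + 3(483.9) = 1452
  H₂O: 0 + 4(483.9) = 1936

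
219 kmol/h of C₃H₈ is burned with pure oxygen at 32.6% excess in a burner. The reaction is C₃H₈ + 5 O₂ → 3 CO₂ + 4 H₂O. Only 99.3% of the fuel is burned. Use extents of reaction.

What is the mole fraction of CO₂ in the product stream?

Stoichiometric O₂ = 5 × 219 = 1095 kmol/h; O₂ fed = 1095 × 1.326 = 1452 kmol/h.
Fuel reacted = 0.993 × 219 → ξ = 217.5 kmol/h.
Outlet (n = n₀ + ν ξ):
  C₃H₈: 219 − 1(217.5) = 1.533
  O₂: 1452 − 5(217.5) = 364.6
  CO₂: 0 + 3(217.5) = 652.4
  H₂O: 0 + 4(217.5) = 869.9
Total out = 1888 kmol/h; y_CO₂ = 652.4 / 1888 = 0.3455.

0.345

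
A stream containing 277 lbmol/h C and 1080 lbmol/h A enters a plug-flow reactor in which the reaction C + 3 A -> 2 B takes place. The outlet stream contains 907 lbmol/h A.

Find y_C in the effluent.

For A: n = n₀ − 3ξ → 907 = 1080 − 3ξ, giving ξ = 57.67 lbmol/h.
Outlet amounts (n = n₀ + ν ξ):
  C: 277 − 1(57.67) = 219.3
  A: 1080 − 3(57.67) = 907
  B: 0 + 2(57.67) = 115.3
Total out = 1242 lbmol/h; y_C = 219.3 / 1242 = 0.1766.

0.177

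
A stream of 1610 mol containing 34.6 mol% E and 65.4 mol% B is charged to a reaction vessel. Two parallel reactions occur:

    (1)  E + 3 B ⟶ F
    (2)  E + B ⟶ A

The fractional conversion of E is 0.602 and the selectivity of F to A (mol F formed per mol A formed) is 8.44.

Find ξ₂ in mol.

ξ₂ = 35.5 mol

Conversion of E: E consumed = 0.602 × 557.1 = 335.4 mol = 1ξ₁ + 1ξ₂.
Selectivity: 1ξ₁ / (1ξ₂) = 8.44 → ξ₁ = 8.44 ξ₂.
Substitute: (1·8.44 + 1) ξ₂ = 335.4 → ξ₂ = 35.52 mol, ξ₁ = 299.8 mol.
Outlet amounts (n = n₀ + Σ ν·ξ):
  E: 557.1 − 1(299.8) − 1(35.52) = 221.7
  B: 1053 − 3(299.8) − 1(35.52) = 117.9
  F: 0 + 1(299.8) = 299.8
  A: 0 + 1(35.52) = 35.52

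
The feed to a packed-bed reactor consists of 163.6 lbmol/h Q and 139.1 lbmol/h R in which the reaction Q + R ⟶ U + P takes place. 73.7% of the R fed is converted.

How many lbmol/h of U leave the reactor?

R reacted = 0.737 × 139.1 = 102.5 lbmol/h; ν_R = −1, so ξ = 102.5/1 = 102.5 lbmol/h.
Outlet amounts (n = n₀ + ν ξ):
  Q: 163.6 − 1(102.5) = 61.08
  R: 139.1 − 1(102.5) = 36.58
  U: 0 + 1(102.5) = 102.5
  P: 0 + 1(102.5) = 102.5

103 lbmol/h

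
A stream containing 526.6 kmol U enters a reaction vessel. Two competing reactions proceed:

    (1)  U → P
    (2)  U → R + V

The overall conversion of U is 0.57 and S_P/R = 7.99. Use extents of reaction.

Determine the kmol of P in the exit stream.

Conversion of U: U consumed = 0.57 × 526.6 = 300.2 kmol = 1ξ₁ + 1ξ₂.
Selectivity: 1ξ₁ / (1ξ₂) = 7.99 → ξ₁ = 7.99 ξ₂.
Substitute: (1·7.99 + 1) ξ₂ = 300.2 → ξ₂ = 33.39 kmol, ξ₁ = 266.8 kmol.
Outlet amounts (n = n₀ + Σ ν·ξ):
  U: 526.6 − 1(266.8) − 1(33.39) = 226.4
  P: 0 + 1(266.8) = 266.8
  R: 0 + 1(33.39) = 33.39
  V: 0 + 1(33.39) = 33.39

267 kmol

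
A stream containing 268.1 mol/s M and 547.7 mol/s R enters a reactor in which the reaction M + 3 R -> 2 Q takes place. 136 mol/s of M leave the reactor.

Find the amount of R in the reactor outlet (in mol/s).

151 mol/s

For M: n = n₀ − 1ξ → 136 = 268.1 − 1ξ, giving ξ = 132.1 mol/s.
Outlet amounts (n = n₀ + ν ξ):
  M: 268.1 − 1(132.1) = 136
  R: 547.7 − 3(132.1) = 151.4
  Q: 0 + 2(132.1) = 264.2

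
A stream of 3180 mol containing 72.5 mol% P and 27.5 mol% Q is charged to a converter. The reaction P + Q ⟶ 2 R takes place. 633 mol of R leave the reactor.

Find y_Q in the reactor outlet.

0.175

For R: n = n₀ + 2ξ → 633 = 0 + 2ξ, giving ξ = 316.5 mol.
Outlet amounts (n = n₀ + ν ξ):
  P: 2306 − 1(316.5) = 1989
  Q: 874.5 − 1(316.5) = 558
  R: 0 + 2(316.5) = 633
Total out = 3180 mol; y_Q = 558 / 3180 = 0.1755.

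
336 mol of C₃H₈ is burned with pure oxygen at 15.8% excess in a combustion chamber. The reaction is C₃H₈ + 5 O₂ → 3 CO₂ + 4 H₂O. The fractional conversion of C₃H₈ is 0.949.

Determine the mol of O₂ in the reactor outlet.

351 mol

Stoichiometric O₂ = 5 × 336 = 1680 mol; O₂ fed = 1680 × 1.158 = 1945 mol.
Fuel reacted = 0.949 × 336 → ξ = 318.9 mol.
Outlet (n = n₀ + ν ξ):
  C₃H₈: 336 − 1(318.9) = 17.14
  O₂: 1945 − 5(318.9) = 351.1
  CO₂: 0 + 3(318.9) = 956.6
  H₂O: 0 + 4(318.9) = 1275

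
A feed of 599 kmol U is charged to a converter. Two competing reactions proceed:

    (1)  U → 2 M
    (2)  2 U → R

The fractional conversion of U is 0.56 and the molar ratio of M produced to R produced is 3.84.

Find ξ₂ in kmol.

Conversion of U: U consumed = 0.56 × 599 = 335.4 kmol = 1ξ₁ + 2ξ₂.
Selectivity: 2ξ₁ / (1ξ₂) = 3.84 → ξ₁ = 1.92 ξ₂.
Substitute: (1·1.92 + 2) ξ₂ = 335.4 → ξ₂ = 85.57 kmol, ξ₁ = 164.3 kmol.
Outlet amounts (n = n₀ + Σ ν·ξ):
  U: 599 − 1(164.3) − 2(85.57) = 263.6
  M: 0 + 2(164.3) = 328.6
  R: 0 + 1(85.57) = 85.57

ξ₂ = 85.6 kmol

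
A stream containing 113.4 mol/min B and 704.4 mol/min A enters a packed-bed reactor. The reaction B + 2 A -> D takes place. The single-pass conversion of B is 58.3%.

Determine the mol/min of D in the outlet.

B reacted = 0.583 × 113.4 = 66.11 mol/min; ν_B = −1, so ξ = 66.11/1 = 66.11 mol/min.
Outlet amounts (n = n₀ + ν ξ):
  B: 113.4 − 1(66.11) = 47.29
  A: 704.4 − 2(66.11) = 572.2
  D: 0 + 1(66.11) = 66.11

66.1 mol/min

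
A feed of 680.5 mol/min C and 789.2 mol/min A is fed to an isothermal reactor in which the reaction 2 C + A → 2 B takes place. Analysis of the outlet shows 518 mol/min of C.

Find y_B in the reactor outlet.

0.117

For C: n = n₀ − 2ξ → 518 = 680.5 − 2ξ, giving ξ = 81.25 mol/min.
Outlet amounts (n = n₀ + ν ξ):
  C: 680.5 − 2(81.25) = 518
  A: 789.2 − 1(81.25) = 708
  B: 0 + 2(81.25) = 162.5
Total out = 1388 mol/min; y_B = 162.5 / 1388 = 0.117.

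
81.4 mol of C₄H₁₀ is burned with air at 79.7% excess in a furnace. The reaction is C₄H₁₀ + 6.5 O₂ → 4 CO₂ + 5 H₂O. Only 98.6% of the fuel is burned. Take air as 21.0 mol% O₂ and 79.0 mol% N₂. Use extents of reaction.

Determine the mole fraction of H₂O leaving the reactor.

Stoichiometric O₂ = 6.5 × 81.4 = 529.1 mol; O₂ fed = 529.1 × 1.797 = 950.8 mol.
N₂ fed = 950.8 × 79/21 = 3577 mol.
Fuel reacted = 0.986 × 81.4 → ξ = 80.26 mol.
Outlet (n = n₀ + ν ξ):
  C₄H₁₀: 81.4 − 1(80.26) = 1.14
  O₂: 950.8 − 6.5(80.26) = 429.1
  N₂: 3577 (inert)
  CO₂: 0 + 4(80.26) = 321
  H₂O: 0 + 5(80.26) = 401.3
Total out = 4729 mol; y_H₂O = 401.3 / 4729 = 0.08485.

0.0849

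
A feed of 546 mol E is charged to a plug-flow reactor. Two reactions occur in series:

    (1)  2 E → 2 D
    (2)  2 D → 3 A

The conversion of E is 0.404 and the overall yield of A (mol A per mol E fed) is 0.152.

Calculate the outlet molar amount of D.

165 mol

Conversion of E: E consumed = 2ξ₁ = 0.404 × 546 → ξ₁ = 110.3 mol.
Yield of A: 3ξ₂ / 546 = 0.152 → ξ₂ = 27.66 mol.
Outlet amounts (n = n₀ + Σ ν·ξ):
  E: 546 − 2(110.3) = 325.4
  D: 0 + 2(110.3) − 2(27.66) = 165.3
  A: 0 + 3(27.66) = 82.99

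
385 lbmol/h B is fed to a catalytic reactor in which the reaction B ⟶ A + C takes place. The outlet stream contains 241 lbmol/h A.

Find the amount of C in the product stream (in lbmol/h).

For A: n = n₀ + 1ξ → 241 = 0 + 1ξ, giving ξ = 241 lbmol/h.
Outlet amounts (n = n₀ + ν ξ):
  B: 385 − 1(241) = 144
  A: 0 + 1(241) = 241
  C: 0 + 1(241) = 241

241 lbmol/h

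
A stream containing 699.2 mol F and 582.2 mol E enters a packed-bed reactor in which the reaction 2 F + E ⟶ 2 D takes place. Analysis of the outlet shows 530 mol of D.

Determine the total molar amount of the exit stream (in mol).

For D: n = n₀ + 2ξ → 530 = 0 + 2ξ, giving ξ = 265 mol.
Outlet amounts (n = n₀ + ν ξ):
  F: 699.2 − 2(265) = 169.2
  E: 582.2 − 1(265) = 317.2
  D: 0 + 2(265) = 530
Total out = 169.2 + 317.2 + 530 = 1016 mol.

1020 mol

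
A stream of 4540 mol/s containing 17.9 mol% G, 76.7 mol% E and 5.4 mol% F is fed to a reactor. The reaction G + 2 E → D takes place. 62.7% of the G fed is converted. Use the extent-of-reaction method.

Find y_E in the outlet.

0.7

G reacted = 0.627 × 812.7 = 509.5 mol/s; ν_G = −1, so ξ = 509.5/1 = 509.5 mol/s.
Outlet amounts (n = n₀ + ν ξ):
  G: 812.7 − 1(509.5) = 303.1
  E: 3482 − 2(509.5) = 2463
  D: 0 + 1(509.5) = 509.5
  F: 245.2 (inert)
Total out = 3521 mol/s; y_E = 2463 / 3521 = 0.6996.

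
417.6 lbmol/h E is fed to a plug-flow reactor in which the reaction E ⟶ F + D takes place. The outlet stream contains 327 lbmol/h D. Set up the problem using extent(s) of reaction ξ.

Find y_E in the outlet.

For D: n = n₀ + 1ξ → 327 = 0 + 1ξ, giving ξ = 327 lbmol/h.
Outlet amounts (n = n₀ + ν ξ):
  E: 417.6 − 1(327) = 90.6
  F: 0 + 1(327) = 327
  D: 0 + 1(327) = 327
Total out = 744.6 lbmol/h; y_E = 90.6 / 744.6 = 0.1217.

0.122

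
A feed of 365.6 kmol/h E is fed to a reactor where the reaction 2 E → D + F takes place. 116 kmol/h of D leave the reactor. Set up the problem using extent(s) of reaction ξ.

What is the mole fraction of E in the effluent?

0.365

For D: n = n₀ + 1ξ → 116 = 0 + 1ξ, giving ξ = 116 kmol/h.
Outlet amounts (n = n₀ + ν ξ):
  E: 365.6 − 2(116) = 133.6
  D: 0 + 1(116) = 116
  F: 0 + 1(116) = 116
Total out = 365.6 kmol/h; y_E = 133.6 / 365.6 = 0.3654.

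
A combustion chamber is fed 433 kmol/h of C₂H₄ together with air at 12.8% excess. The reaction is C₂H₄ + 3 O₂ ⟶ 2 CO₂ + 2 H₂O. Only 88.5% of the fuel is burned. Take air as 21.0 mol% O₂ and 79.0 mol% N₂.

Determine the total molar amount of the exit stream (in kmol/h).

7410 kmol/h

Stoichiometric O₂ = 3 × 433 = 1299 kmol/h; O₂ fed = 1299 × 1.128 = 1465 kmol/h.
N₂ fed = 1465 × 79/21 = 5512 kmol/h.
Fuel reacted = 0.885 × 433 → ξ = 383.2 kmol/h.
Outlet (n = n₀ + ν ξ):
  C₂H₄: 433 − 1(383.2) = 49.8
  O₂: 1465 − 3(383.2) = 315.7
  N₂: 5512 (inert)
  CO₂: 0 + 2(383.2) = 766.4
  H₂O: 0 + 2(383.2) = 766.4
Total out = 49.8 + 315.7 + 5512 + 766.4 + 766.4 = 7410 kmol/h.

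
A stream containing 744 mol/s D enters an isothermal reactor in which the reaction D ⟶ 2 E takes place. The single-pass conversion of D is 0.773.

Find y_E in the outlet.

0.872

D reacted = 0.773 × 744 = 575.1 mol/s; ν_D = −1, so ξ = 575.1/1 = 575.1 mol/s.
Outlet amounts (n = n₀ + ν ξ):
  D: 744 − 1(575.1) = 168.9
  E: 0 + 2(575.1) = 1150
Total out = 1319 mol/s; y_E = 1150 / 1319 = 0.872.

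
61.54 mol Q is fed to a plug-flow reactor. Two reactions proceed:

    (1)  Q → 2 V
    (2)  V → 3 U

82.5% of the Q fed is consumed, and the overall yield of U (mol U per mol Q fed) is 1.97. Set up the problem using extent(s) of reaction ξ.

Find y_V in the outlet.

0.317

Conversion of Q: Q consumed = 1ξ₁ = 0.825 × 61.54 → ξ₁ = 50.77 mol.
Yield of U: 3ξ₂ / 61.54 = 1.97 → ξ₂ = 40.41 mol.
Outlet amounts (n = n₀ + Σ ν·ξ):
  Q: 61.54 − 1(50.77) = 10.77
  V: 0 + 2(50.77) − 1(40.41) = 61.13
  U: 0 + 3(40.41) = 121.2
Total out = 193.1 mol; y_V = 61.13 / 193.1 = 0.3165.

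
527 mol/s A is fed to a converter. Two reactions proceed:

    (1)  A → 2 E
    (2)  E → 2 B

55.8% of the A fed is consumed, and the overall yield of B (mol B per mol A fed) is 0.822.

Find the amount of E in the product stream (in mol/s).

372 mol/s

Conversion of A: A consumed = 1ξ₁ = 0.558 × 527 → ξ₁ = 294.1 mol/s.
Yield of B: 2ξ₂ / 527 = 0.822 → ξ₂ = 216.6 mol/s.
Outlet amounts (n = n₀ + Σ ν·ξ):
  A: 527 − 1(294.1) = 232.9
  E: 0 + 2(294.1) − 1(216.6) = 371.5
  B: 0 + 2(216.6) = 433.2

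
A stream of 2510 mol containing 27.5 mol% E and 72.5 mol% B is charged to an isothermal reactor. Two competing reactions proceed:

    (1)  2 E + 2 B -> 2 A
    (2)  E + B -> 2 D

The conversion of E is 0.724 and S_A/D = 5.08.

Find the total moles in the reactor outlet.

2060 mol

Conversion of E: E consumed = 0.724 × 690.2 = 499.7 mol = 2ξ₁ + 1ξ₂.
Selectivity: 2ξ₁ / (2ξ₂) = 5.08 → ξ₁ = 5.08 ξ₂.
Substitute: (2·5.08 + 1) ξ₂ = 499.7 → ξ₂ = 44.78 mol, ξ₁ = 227.5 mol.
Outlet amounts (n = n₀ + Σ ν·ξ):
  E: 690.2 − 2(227.5) − 1(44.78) = 190.5
  B: 1820 − 2(227.5) − 1(44.78) = 1320
  A: 0 + 2(227.5) = 455
  D: 0 + 2(44.78) = 89.56
Total out = 190.5 + 1320 + 455 + 89.56 = 2055 mol.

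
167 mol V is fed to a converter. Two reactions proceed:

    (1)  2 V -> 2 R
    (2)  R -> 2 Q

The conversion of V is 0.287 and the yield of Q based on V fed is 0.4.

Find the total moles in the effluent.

200 mol

Conversion of V: V consumed = 2ξ₁ = 0.287 × 167 → ξ₁ = 23.96 mol.
Yield of Q: 2ξ₂ / 167 = 0.4 → ξ₂ = 33.4 mol.
Outlet amounts (n = n₀ + Σ ν·ξ):
  V: 167 − 2(23.96) = 119.1
  R: 0 + 2(23.96) − 1(33.4) = 14.53
  Q: 0 + 2(33.4) = 66.8
Total out = 119.1 + 14.53 + 66.8 = 200.4 mol.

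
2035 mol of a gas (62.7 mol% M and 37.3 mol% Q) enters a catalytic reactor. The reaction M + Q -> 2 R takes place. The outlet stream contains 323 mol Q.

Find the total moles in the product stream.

For Q: n = n₀ − 1ξ → 323 = 759.1 − 1ξ, giving ξ = 436.1 mol.
Outlet amounts (n = n₀ + ν ξ):
  M: 1276 − 1(436.1) = 839.9
  Q: 759.1 − 1(436.1) = 323
  R: 0 + 2(436.1) = 872.1
Total out = 839.9 + 323 + 872.1 = 2035 mol.

2040 mol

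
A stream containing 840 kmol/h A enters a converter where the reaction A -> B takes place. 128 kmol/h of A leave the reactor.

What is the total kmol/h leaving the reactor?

For A: n = n₀ − 1ξ → 128 = 840 − 1ξ, giving ξ = 712 kmol/h.
Outlet amounts (n = n₀ + ν ξ):
  A: 840 − 1(712) = 128
  B: 0 + 1(712) = 712
Total out = 128 + 712 = 840 kmol/h.

840 kmol/h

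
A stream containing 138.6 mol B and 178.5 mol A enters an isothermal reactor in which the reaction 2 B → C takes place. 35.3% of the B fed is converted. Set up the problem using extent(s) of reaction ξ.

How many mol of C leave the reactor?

24.5 mol

B reacted = 0.353 × 138.6 = 48.93 mol; ν_B = −2, so ξ = 48.93/2 = 24.46 mol.
Outlet amounts (n = n₀ + ν ξ):
  B: 138.6 − 2(24.46) = 89.67
  C: 0 + 1(24.46) = 24.46
  A: 178.5 (inert)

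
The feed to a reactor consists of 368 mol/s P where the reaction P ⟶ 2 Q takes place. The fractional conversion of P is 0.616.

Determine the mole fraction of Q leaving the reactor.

0.762

P reacted = 0.616 × 368 = 226.7 mol/s; ν_P = −1, so ξ = 226.7/1 = 226.7 mol/s.
Outlet amounts (n = n₀ + ν ξ):
  P: 368 − 1(226.7) = 141.3
  Q: 0 + 2(226.7) = 453.4
Total out = 594.7 mol/s; y_Q = 453.4 / 594.7 = 0.7624.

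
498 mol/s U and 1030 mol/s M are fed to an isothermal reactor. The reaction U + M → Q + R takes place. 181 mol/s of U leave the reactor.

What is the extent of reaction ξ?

For U: n = n₀ − 1ξ → 181 = 498 − 1ξ, giving ξ = 317 mol/s.
Outlet amounts (n = n₀ + ν ξ):
  U: 498 − 1(317) = 181
  M: 1030 − 1(317) = 713
  Q: 0 + 1(317) = 317
  R: 0 + 1(317) = 317

ξ = 317 mol/s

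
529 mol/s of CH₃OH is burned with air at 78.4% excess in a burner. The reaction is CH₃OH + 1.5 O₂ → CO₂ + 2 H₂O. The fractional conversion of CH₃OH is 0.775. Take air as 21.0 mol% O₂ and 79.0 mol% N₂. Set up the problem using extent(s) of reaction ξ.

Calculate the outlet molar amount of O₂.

Stoichiometric O₂ = 1.5 × 529 = 793.5 mol/s; O₂ fed = 793.5 × 1.784 = 1416 mol/s.
N₂ fed = 1416 × 79/21 = 5325 mol/s.
Fuel reacted = 0.775 × 529 → ξ = 410 mol/s.
Outlet (n = n₀ + ν ξ):
  CH₃OH: 529 − 1(410) = 119
  O₂: 1416 − 1.5(410) = 800.6
  N₂: 5325 (inert)
  CO₂: 0 + 1(410) = 410
  H₂O: 0 + 2(410) = 820

801 mol/s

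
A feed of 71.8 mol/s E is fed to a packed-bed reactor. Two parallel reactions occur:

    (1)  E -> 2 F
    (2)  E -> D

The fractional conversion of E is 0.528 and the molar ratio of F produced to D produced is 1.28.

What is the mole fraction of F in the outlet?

0.342

Conversion of E: E consumed = 0.528 × 71.8 = 37.91 mol/s = 1ξ₁ + 1ξ₂.
Selectivity: 2ξ₁ / (1ξ₂) = 1.28 → ξ₁ = 0.64 ξ₂.
Substitute: (1·0.64 + 1) ξ₂ = 37.91 → ξ₂ = 23.12 mol/s, ξ₁ = 14.79 mol/s.
Outlet amounts (n = n₀ + Σ ν·ξ):
  E: 71.8 − 1(14.79) − 1(23.12) = 33.89
  F: 0 + 2(14.79) = 29.59
  D: 0 + 1(23.12) = 23.12
Total out = 86.59 mol/s; y_F = 29.59 / 86.59 = 0.3417.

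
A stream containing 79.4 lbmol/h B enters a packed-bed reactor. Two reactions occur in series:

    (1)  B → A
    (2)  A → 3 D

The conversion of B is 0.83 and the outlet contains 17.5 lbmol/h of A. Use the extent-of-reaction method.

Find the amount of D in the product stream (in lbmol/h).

145 lbmol/h

Conversion of B: B consumed = 1ξ₁ = 0.83 × 79.4 → ξ₁ = 65.9 lbmol/h.
A balance: n_A = 0 + 1ξ₁ − 1ξ₂ = 17.5 → ξ₂ = (1·65.9 − 17.5)/1 = 48.4 lbmol/h.
Outlet amounts (n = n₀ + Σ ν·ξ):
  B: 79.4 − 1(65.9) = 13.5
  A: 0 + 1(65.9) − 1(48.4) = 17.5
  D: 0 + 3(48.4) = 145.2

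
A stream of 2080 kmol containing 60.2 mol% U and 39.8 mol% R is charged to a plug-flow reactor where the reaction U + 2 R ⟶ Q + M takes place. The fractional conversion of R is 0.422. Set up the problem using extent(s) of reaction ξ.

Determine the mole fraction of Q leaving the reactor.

0.0917

R reacted = 0.422 × 827.8 = 349.3 kmol; ν_R = −2, so ξ = 349.3/2 = 174.7 kmol.
Outlet amounts (n = n₀ + ν ξ):
  U: 1252 − 1(174.7) = 1077
  R: 827.8 − 2(174.7) = 478.5
  Q: 0 + 1(174.7) = 174.7
  M: 0 + 1(174.7) = 174.7
Total out = 1905 kmol; y_Q = 174.7 / 1905 = 0.09168.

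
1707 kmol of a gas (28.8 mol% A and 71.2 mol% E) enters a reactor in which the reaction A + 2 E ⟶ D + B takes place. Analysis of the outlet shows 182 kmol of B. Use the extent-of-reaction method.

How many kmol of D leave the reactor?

For B: n = n₀ + 1ξ → 182 = 0 + 1ξ, giving ξ = 182 kmol.
Outlet amounts (n = n₀ + ν ξ):
  A: 491.6 − 1(182) = 309.6
  E: 1215 − 2(182) = 851.4
  D: 0 + 1(182) = 182
  B: 0 + 1(182) = 182

182 kmol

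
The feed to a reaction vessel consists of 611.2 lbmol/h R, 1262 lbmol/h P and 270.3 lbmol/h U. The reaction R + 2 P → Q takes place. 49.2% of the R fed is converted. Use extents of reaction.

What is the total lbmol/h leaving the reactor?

1540 lbmol/h

R reacted = 0.492 × 611.2 = 300.7 lbmol/h; ν_R = −1, so ξ = 300.7/1 = 300.7 lbmol/h.
Outlet amounts (n = n₀ + ν ξ):
  R: 611.2 − 1(300.7) = 310.5
  P: 1262 − 2(300.7) = 660.6
  Q: 0 + 1(300.7) = 300.7
  U: 270.3 (inert)
Total out = 310.5 + 660.6 + 300.7 + 270.3 = 1542 lbmol/h.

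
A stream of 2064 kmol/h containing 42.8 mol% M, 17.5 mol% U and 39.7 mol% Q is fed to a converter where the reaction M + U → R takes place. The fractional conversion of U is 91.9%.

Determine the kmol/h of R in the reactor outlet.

332 kmol/h

U reacted = 0.919 × 361.2 = 331.9 kmol/h; ν_U = −1, so ξ = 331.9/1 = 331.9 kmol/h.
Outlet amounts (n = n₀ + ν ξ):
  M: 883.4 − 1(331.9) = 551.4
  U: 361.2 − 1(331.9) = 29.26
  R: 0 + 1(331.9) = 331.9
  Q: 819.4 (inert)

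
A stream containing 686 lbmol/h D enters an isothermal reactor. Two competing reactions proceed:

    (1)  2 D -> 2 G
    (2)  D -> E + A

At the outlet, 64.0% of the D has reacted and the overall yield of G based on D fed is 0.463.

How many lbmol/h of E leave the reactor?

121 lbmol/h

Yield of G: 2ξ₁ / 686 = 0.463 → ξ₁ = 158.8 lbmol/h.
Conversion of D: 2ξ₁ + 1ξ₂ = 0.64 × 686 = 439 → ξ₂ = 121.4 lbmol/h.
Outlet amounts (n = n₀ + Σ ν·ξ):
  D: 686 − 2(158.8) − 1(121.4) = 247
  G: 0 + 2(158.8) = 317.6
  E: 0 + 1(121.4) = 121.4
  A: 0 + 1(121.4) = 121.4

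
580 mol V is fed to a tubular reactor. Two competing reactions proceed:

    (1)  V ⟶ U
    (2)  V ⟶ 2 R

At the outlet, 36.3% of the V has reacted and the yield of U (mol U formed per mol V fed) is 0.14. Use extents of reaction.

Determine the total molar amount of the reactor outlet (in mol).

709 mol

Yield of U: 1ξ₁ / 580 = 0.14 → ξ₁ = 81.2 mol.
Conversion of V: 1ξ₁ + 1ξ₂ = 0.363 × 580 = 210.5 → ξ₂ = 129.3 mol.
Outlet amounts (n = n₀ + Σ ν·ξ):
  V: 580 − 1(81.2) − 1(129.3) = 369.5
  U: 0 + 1(81.2) = 81.2
  R: 0 + 2(129.3) = 258.7
Total out = 369.5 + 81.2 + 258.7 = 709.3 mol.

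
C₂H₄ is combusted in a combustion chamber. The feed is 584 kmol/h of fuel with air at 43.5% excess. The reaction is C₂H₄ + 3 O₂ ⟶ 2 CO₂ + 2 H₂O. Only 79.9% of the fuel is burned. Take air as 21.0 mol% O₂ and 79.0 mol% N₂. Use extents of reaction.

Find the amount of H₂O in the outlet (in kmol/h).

933 kmol/h

Stoichiometric O₂ = 3 × 584 = 1752 kmol/h; O₂ fed = 1752 × 1.435 = 2514 kmol/h.
N₂ fed = 2514 × 79/21 = 9458 kmol/h.
Fuel reacted = 0.799 × 584 → ξ = 466.6 kmol/h.
Outlet (n = n₀ + ν ξ):
  C₂H₄: 584 − 1(466.6) = 117.4
  O₂: 2514 − 3(466.6) = 1114
  N₂: 9458 (inert)
  CO₂: 0 + 2(466.6) = 933.2
  H₂O: 0 + 2(466.6) = 933.2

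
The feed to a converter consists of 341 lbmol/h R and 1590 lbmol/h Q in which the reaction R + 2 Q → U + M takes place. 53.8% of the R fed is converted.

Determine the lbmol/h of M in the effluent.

183 lbmol/h

R reacted = 0.538 × 341 = 183.5 lbmol/h; ν_R = −1, so ξ = 183.5/1 = 183.5 lbmol/h.
Outlet amounts (n = n₀ + ν ξ):
  R: 341 − 1(183.5) = 157.5
  Q: 1590 − 2(183.5) = 1223
  U: 0 + 1(183.5) = 183.5
  M: 0 + 1(183.5) = 183.5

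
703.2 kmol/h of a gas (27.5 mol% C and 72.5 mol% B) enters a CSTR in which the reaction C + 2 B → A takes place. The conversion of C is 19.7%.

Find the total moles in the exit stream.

627 kmol/h

C reacted = 0.197 × 193.4 = 38.1 kmol/h; ν_C = −1, so ξ = 38.1/1 = 38.1 kmol/h.
Outlet amounts (n = n₀ + ν ξ):
  C: 193.4 − 1(38.1) = 155.3
  B: 509.8 − 2(38.1) = 433.6
  A: 0 + 1(38.1) = 38.1
Total out = 155.3 + 433.6 + 38.1 = 627 kmol/h.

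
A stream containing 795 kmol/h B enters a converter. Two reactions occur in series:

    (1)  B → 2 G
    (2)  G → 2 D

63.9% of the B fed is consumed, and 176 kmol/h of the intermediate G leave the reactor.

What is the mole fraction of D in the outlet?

0.784

Conversion of B: B consumed = 1ξ₁ = 0.639 × 795 → ξ₁ = 508 kmol/h.
G balance: n_G = 0 + 2ξ₁ − 1ξ₂ = 176 → ξ₂ = (2·508 − 176)/1 = 840 kmol/h.
Outlet amounts (n = n₀ + Σ ν·ξ):
  B: 795 − 1(508) = 287
  G: 0 + 2(508) − 1(840) = 176
  D: 0 + 2(840) = 1680
Total out = 2143 kmol/h; y_D = 1680 / 2143 = 0.784.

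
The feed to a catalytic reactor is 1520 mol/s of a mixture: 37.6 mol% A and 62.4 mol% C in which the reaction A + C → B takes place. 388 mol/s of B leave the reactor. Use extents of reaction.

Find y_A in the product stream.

For B: n = n₀ + 1ξ → 388 = 0 + 1ξ, giving ξ = 388 mol/s.
Outlet amounts (n = n₀ + ν ξ):
  A: 571.5 − 1(388) = 183.5
  C: 948.5 − 1(388) = 560.5
  B: 0 + 1(388) = 388
Total out = 1132 mol/s; y_A = 183.5 / 1132 = 0.1621.

0.162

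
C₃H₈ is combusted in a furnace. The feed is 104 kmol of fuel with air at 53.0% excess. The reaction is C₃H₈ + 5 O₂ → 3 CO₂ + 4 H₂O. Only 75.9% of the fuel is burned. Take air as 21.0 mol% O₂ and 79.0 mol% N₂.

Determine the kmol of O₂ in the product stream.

401 kmol

Stoichiometric O₂ = 5 × 104 = 520 kmol; O₂ fed = 520 × 1.530 = 795.6 kmol.
N₂ fed = 795.6 × 79/21 = 2993 kmol.
Fuel reacted = 0.759 × 104 → ξ = 78.94 kmol.
Outlet (n = n₀ + ν ξ):
  C₃H₈: 104 − 1(78.94) = 25.06
  O₂: 795.6 − 5(78.94) = 400.9
  N₂: 2993 (inert)
  CO₂: 0 + 3(78.94) = 236.8
  H₂O: 0 + 4(78.94) = 315.7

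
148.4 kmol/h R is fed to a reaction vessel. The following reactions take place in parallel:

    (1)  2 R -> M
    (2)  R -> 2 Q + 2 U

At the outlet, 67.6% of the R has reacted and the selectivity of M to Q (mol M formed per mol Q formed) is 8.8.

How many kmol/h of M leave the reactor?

48.8 kmol/h

Conversion of R: R consumed = 0.676 × 148.4 = 100.3 kmol/h = 2ξ₁ + 1ξ₂.
Selectivity: 1ξ₁ / (2ξ₂) = 8.8 → ξ₁ = 17.6 ξ₂.
Substitute: (2·17.6 + 1) ξ₂ = 100.3 → ξ₂ = 2.771 kmol/h, ξ₁ = 48.77 kmol/h.
Outlet amounts (n = n₀ + Σ ν·ξ):
  R: 148.4 − 2(48.77) − 1(2.771) = 48.08
  M: 0 + 1(48.77) = 48.77
  Q: 0 + 2(2.771) = 5.542
  U: 0 + 2(2.771) = 5.542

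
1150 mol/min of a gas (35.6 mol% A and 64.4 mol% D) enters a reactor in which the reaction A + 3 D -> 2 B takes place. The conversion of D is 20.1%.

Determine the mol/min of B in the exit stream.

D reacted = 0.201 × 740.6 = 148.9 mol/min; ν_D = −3, so ξ = 148.9/3 = 49.62 mol/min.
Outlet amounts (n = n₀ + ν ξ):
  A: 409.4 − 1(49.62) = 359.8
  D: 740.6 − 3(49.62) = 591.7
  B: 0 + 2(49.62) = 99.24

99.2 mol/min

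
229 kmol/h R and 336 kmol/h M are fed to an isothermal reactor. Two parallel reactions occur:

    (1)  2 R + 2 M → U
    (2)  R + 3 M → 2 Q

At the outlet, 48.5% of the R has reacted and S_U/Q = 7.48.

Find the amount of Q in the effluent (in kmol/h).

7.18 kmol/h

Conversion of R: R consumed = 0.485 × 229 = 111.1 kmol/h = 2ξ₁ + 1ξ₂.
Selectivity: 1ξ₁ / (2ξ₂) = 7.48 → ξ₁ = 14.96 ξ₂.
Substitute: (2·14.96 + 1) ξ₂ = 111.1 → ξ₂ = 3.592 kmol/h, ξ₁ = 53.74 kmol/h.
Outlet amounts (n = n₀ + Σ ν·ξ):
  R: 229 − 2(53.74) − 1(3.592) = 117.9
  M: 336 − 2(53.74) − 3(3.592) = 217.8
  U: 0 + 1(53.74) = 53.74
  Q: 0 + 2(3.592) = 7.184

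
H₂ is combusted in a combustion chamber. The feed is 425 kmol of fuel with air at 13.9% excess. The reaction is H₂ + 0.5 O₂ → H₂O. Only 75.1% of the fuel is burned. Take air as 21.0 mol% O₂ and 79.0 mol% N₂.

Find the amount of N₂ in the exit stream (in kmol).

911 kmol

Stoichiometric O₂ = 0.5 × 425 = 212.5 kmol; O₂ fed = 212.5 × 1.139 = 242 kmol.
N₂ fed = 242 × 79/21 = 910.5 kmol.
Fuel reacted = 0.751 × 425 → ξ = 319.2 kmol.
Outlet (n = n₀ + ν ξ):
  H₂: 425 − 1(319.2) = 105.8
  O₂: 242 − 0.5(319.2) = 82.45
  N₂: 910.5 (inert)
  H₂O: 0 + 1(319.2) = 319.2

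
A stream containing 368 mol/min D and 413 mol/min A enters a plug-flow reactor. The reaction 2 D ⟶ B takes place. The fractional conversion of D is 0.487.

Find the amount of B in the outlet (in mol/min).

89.6 mol/min

D reacted = 0.487 × 368 = 179.2 mol/min; ν_D = −2, so ξ = 179.2/2 = 89.61 mol/min.
Outlet amounts (n = n₀ + ν ξ):
  D: 368 − 2(89.61) = 188.8
  B: 0 + 1(89.61) = 89.61
  A: 413 (inert)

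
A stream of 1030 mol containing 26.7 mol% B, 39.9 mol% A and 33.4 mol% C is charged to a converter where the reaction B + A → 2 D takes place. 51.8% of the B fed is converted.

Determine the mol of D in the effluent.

285 mol

B reacted = 0.518 × 275 = 142.5 mol; ν_B = −1, so ξ = 142.5/1 = 142.5 mol.
Outlet amounts (n = n₀ + ν ξ):
  B: 275 − 1(142.5) = 132.6
  A: 411 − 1(142.5) = 268.5
  D: 0 + 2(142.5) = 284.9
  C: 344 (inert)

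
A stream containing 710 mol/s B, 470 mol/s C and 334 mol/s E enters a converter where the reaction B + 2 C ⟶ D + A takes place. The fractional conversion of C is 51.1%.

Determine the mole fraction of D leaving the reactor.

0.0861

C reacted = 0.511 × 470 = 240.2 mol/s; ν_C = −2, so ξ = 240.2/2 = 120.1 mol/s.
Outlet amounts (n = n₀ + ν ξ):
  B: 710 − 1(120.1) = 589.9
  C: 470 − 2(120.1) = 229.8
  D: 0 + 1(120.1) = 120.1
  A: 0 + 1(120.1) = 120.1
  E: 334 (inert)
Total out = 1394 mol/s; y_D = 120.1 / 1394 = 0.08615.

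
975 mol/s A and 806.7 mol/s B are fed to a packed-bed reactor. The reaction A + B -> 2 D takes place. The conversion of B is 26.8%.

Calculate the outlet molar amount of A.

759 mol/s

B reacted = 0.268 × 806.7 = 216.2 mol/s; ν_B = −1, so ξ = 216.2/1 = 216.2 mol/s.
Outlet amounts (n = n₀ + ν ξ):
  A: 975 − 1(216.2) = 758.8
  B: 806.7 − 1(216.2) = 590.5
  D: 0 + 2(216.2) = 432.4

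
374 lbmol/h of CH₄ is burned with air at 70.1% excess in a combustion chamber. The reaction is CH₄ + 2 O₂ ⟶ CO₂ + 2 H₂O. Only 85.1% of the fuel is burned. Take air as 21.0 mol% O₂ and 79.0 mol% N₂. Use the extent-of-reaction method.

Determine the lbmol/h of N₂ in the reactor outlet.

Stoichiometric O₂ = 2 × 374 = 748 lbmol/h; O₂ fed = 748 × 1.701 = 1272 lbmol/h.
N₂ fed = 1272 × 79/21 = 4786 lbmol/h.
Fuel reacted = 0.851 × 374 → ξ = 318.3 lbmol/h.
Outlet (n = n₀ + ν ξ):
  CH₄: 374 − 1(318.3) = 55.73
  O₂: 1272 − 2(318.3) = 635.8
  N₂: 4786 (inert)
  CO₂: 0 + 1(318.3) = 318.3
  H₂O: 0 + 2(318.3) = 636.5

4790 lbmol/h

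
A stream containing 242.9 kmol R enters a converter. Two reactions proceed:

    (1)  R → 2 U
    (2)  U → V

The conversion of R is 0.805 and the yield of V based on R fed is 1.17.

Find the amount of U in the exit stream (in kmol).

Conversion of R: R consumed = 1ξ₁ = 0.805 × 242.9 → ξ₁ = 195.5 kmol.
Yield of V: 1ξ₂ / 242.9 = 1.17 → ξ₂ = 284.2 kmol.
Outlet amounts (n = n₀ + Σ ν·ξ):
  R: 242.9 − 1(195.5) = 47.37
  U: 0 + 2(195.5) − 1(284.2) = 106.9
  V: 0 + 1(284.2) = 284.2

107 kmol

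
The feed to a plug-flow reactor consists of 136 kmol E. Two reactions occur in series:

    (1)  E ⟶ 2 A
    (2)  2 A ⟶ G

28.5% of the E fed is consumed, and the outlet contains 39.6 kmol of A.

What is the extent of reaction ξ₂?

ξ₂ = 19 kmol

Conversion of E: E consumed = 1ξ₁ = 0.285 × 136 → ξ₁ = 38.76 kmol.
A balance: n_A = 0 + 2ξ₁ − 2ξ₂ = 39.6 → ξ₂ = (2·38.76 − 39.6)/2 = 18.96 kmol.
Outlet amounts (n = n₀ + Σ ν·ξ):
  E: 136 − 1(38.76) = 97.24
  A: 0 + 2(38.76) − 2(18.96) = 39.6
  G: 0 + 1(18.96) = 18.96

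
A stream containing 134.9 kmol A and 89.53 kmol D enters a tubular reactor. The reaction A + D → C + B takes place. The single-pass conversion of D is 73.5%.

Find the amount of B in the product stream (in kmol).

65.8 kmol

D reacted = 0.735 × 89.53 = 65.8 kmol; ν_D = −1, so ξ = 65.8/1 = 65.8 kmol.
Outlet amounts (n = n₀ + ν ξ):
  A: 134.9 − 1(65.8) = 69.1
  D: 89.53 − 1(65.8) = 23.73
  C: 0 + 1(65.8) = 65.8
  B: 0 + 1(65.8) = 65.8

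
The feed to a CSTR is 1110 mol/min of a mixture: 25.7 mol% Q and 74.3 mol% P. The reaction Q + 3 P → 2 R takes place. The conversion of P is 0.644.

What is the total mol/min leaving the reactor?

P reacted = 0.644 × 824.7 = 531.1 mol/min; ν_P = −3, so ξ = 531.1/3 = 177 mol/min.
Outlet amounts (n = n₀ + ν ξ):
  Q: 285.3 − 1(177) = 108.2
  P: 824.7 − 3(177) = 293.6
  R: 0 + 2(177) = 354.1
Total out = 108.2 + 293.6 + 354.1 = 755.9 mol/min.

756 mol/min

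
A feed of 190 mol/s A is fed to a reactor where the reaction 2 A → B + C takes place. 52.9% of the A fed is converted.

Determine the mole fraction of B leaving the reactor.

A reacted = 0.529 × 190 = 100.5 mol/s; ν_A = −2, so ξ = 100.5/2 = 50.26 mol/s.
Outlet amounts (n = n₀ + ν ξ):
  A: 190 − 2(50.26) = 89.49
  B: 0 + 1(50.26) = 50.26
  C: 0 + 1(50.26) = 50.26
Total out = 190 mol/s; y_B = 50.26 / 190 = 0.2645.

0.265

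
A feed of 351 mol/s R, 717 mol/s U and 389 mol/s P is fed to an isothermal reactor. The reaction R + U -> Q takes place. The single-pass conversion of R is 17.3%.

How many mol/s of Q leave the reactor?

60.7 mol/s

R reacted = 0.173 × 351 = 60.72 mol/s; ν_R = −1, so ξ = 60.72/1 = 60.72 mol/s.
Outlet amounts (n = n₀ + ν ξ):
  R: 351 − 1(60.72) = 290.3
  U: 717 − 1(60.72) = 656.3
  Q: 0 + 1(60.72) = 60.72
  P: 389 (inert)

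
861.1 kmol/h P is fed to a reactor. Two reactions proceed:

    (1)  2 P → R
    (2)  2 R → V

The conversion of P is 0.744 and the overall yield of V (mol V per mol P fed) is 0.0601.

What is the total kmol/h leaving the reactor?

Conversion of P: P consumed = 2ξ₁ = 0.744 × 861.1 → ξ₁ = 320.3 kmol/h.
Yield of V: 1ξ₂ / 861.1 = 0.0601 → ξ₂ = 51.75 kmol/h.
Outlet amounts (n = n₀ + Σ ν·ξ):
  P: 861.1 − 2(320.3) = 220.4
  R: 0 + 1(320.3) − 2(51.75) = 216.8
  V: 0 + 1(51.75) = 51.75
Total out = 220.4 + 216.8 + 51.75 = 489 kmol/h.

489 kmol/h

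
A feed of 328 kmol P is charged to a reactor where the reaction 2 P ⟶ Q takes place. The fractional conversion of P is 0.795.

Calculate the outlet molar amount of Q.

130 kmol

P reacted = 0.795 × 328 = 260.8 kmol; ν_P = −2, so ξ = 260.8/2 = 130.4 kmol.
Outlet amounts (n = n₀ + ν ξ):
  P: 328 − 2(130.4) = 67.24
  Q: 0 + 1(130.4) = 130.4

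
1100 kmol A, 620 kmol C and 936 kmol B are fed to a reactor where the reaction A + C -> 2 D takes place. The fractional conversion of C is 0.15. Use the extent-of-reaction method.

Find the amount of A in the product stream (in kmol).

1010 kmol

C reacted = 0.15 × 620 = 93 kmol; ν_C = −1, so ξ = 93/1 = 93 kmol.
Outlet amounts (n = n₀ + ν ξ):
  A: 1100 − 1(93) = 1007
  C: 620 − 1(93) = 527
  D: 0 + 2(93) = 186
  B: 936 (inert)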